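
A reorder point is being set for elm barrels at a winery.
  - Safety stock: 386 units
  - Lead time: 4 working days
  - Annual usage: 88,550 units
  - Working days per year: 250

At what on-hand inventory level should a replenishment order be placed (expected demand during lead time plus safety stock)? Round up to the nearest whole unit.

1,803 units

Daily demand d = 88,550 / 250 = 354.200 units/day
Demand during lead time = 354.200 × 4 = 1,416.80
Reorder point = 1,416.80 + 386 = 1,802.80 → round up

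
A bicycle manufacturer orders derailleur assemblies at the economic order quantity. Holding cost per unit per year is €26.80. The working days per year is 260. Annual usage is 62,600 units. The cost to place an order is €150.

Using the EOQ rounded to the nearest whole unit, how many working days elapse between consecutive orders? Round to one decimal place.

2DS/H = 2·62,600·150/26.8 = 700,746.27
EOQ = √700,746.27 ≈ 837.11 → Q = 837 units
Cycle time = (working days × Q)/D = (260 × 837) / 62,600 = 3.476 days

3.5 days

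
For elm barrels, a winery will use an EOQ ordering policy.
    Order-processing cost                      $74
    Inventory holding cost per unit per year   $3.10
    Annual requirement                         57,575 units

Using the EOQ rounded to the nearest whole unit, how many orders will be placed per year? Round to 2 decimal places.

34.73 orders per year

EOQ = √(2DS/H) = √(2 × 57,575 × 74 / 3.1)
    = √(2,748,741.94) ≈ 1,657.93 → Q = 1,658
N = D/Q = 57,575/1,658 ≈ 34.726 orders/yr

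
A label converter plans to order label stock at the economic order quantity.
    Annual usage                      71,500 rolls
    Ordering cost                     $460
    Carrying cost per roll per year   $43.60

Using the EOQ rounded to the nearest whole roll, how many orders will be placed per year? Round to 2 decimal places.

Q* = √(2·D·S / H) = √(2·71,500·460 / 43.6) = √1,508,715.6 ≈ 1,228.30 → Q = 1,228
Orders per year = D/Q = 71,500 / 1,228 = 58.225

58.22 orders per year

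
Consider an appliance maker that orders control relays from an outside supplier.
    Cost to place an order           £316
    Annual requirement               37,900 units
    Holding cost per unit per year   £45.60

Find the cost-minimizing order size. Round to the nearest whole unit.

EOQ = √(2DS/H) = √(2 × 37,900 × 316 / 45.6)
    = √(525,280.70) ≈ 724.76

725 units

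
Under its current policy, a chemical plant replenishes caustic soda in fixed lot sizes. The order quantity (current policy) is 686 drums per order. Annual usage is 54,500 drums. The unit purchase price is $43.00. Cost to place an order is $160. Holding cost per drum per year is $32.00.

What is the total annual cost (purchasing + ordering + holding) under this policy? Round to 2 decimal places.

$2,367,187.37

Ordering: D/Q × S = 54,500/686 × $160 = $12,711.37
Holding:  Q/2 × H = 686/2 × $32 = $10,976.00
Purchase cost = D·C = 54,500 × 43 = $2,343,500.00
Total = $12,711.37 + $10,976.00 + $2,343,500.00 = $2,367,187.37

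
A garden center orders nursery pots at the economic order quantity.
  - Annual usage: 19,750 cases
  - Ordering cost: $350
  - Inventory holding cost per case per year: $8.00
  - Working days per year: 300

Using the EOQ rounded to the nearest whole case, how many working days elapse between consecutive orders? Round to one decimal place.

Q* = √(2·D·S / H) = √(2·19,750·350 / 8) = √1,728,125.0 ≈ 1,314.58 → Q = 1,315 cases
Days between orders = 300 / (D/Q) = 300 / 15.019 ≈ 19.975

20.0 days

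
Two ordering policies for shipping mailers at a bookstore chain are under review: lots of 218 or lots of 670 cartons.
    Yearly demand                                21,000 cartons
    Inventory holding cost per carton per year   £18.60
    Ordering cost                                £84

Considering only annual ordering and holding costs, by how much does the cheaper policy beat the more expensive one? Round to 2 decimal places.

TC(Q) = (D/Q)S + (Q/2)H
TC(218) = (21,000/218)×84 + (218/2)×18.6 = £10,119.14
TC(670) = (21,000/670)×84 + (670/2)×18.6 = £8,863.84
Cheaper: Q = 670.  Difference = £1,255.31

£1,255.31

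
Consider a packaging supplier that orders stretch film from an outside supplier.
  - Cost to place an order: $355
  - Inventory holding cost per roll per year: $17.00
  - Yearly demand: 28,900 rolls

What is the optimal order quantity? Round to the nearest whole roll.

1,099 rolls

2DS/H = 2·28,900·355/17 = 1,207,000.00
EOQ = √1,207,000.00 ≈ 1,098.64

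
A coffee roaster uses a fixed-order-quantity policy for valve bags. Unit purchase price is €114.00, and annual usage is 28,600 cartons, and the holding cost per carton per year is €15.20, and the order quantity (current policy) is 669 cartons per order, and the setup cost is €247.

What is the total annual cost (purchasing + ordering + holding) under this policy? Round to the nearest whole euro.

Annual ordering cost = (D/Q)·S = (28,600/669) × 247 = €10,559.34
Annual holding cost  = (Q/2)·H = (669/2) × 15.2 = €5,084.40
Purchase cost = D·C = 28,600 × 114 = €3,260,400.00
Total = €10,559.34 + €5,084.40 + €3,260,400.00 = €3,276,043.74

€3,276,044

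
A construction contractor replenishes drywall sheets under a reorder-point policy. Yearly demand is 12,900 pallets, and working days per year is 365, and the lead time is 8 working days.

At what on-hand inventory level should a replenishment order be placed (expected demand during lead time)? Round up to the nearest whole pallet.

283 pallets

Daily demand d = 12,900 / 365 = 35.342 pallets/day
Demand during lead time = 35.342 × 8 = 282.74
Reorder point = 282.74 → round up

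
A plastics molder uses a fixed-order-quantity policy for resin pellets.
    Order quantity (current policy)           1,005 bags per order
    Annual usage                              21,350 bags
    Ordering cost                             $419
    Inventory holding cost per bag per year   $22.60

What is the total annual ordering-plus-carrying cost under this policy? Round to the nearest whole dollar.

$20,258

Annual ordering cost = (D/Q)·S = (21,350/1,005) × 419 = $8,901.14
Annual holding cost  = (Q/2)·H = (1,005/2) × 22.6 = $11,356.50
Total = $8,901.14 + $11,356.50 = $20,257.64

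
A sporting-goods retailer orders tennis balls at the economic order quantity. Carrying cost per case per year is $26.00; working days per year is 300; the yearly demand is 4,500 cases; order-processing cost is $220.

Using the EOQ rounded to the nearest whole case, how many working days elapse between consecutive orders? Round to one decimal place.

EOQ = √(2DS/H) = √(2 × 4,500 × 220 / 26)
    = √(76,153.85) ≈ 275.96 → Q = 276 cases
T = Q/D × 300 days = 276/4,500 × 300 = 18.400 days

18.4 days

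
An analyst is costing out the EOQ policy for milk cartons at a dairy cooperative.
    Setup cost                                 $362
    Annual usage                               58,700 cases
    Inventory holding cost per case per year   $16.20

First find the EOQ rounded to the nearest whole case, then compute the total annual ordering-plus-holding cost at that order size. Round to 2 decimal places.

EOQ = √(2DS/H) = √(2 × 58,700 × 362 / 16.2)
    = √(2,623,382.72) ≈ 1,619.69 → Q = 1,620 cases
Orders/yr = 58,700/1,620 = 36.235; ordering cost = 36.235 × $362 = $13,116.91
Average inventory = 1,620/2 = 810; holding cost = 810 × $16.2 = $13,122.00
Total = $13,116.91 + $13,122.00 = $26,238.91

$26,238.91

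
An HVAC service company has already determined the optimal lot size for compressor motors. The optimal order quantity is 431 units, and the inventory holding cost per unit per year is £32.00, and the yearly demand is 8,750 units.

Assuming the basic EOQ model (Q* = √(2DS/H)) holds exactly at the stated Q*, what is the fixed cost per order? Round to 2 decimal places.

EOQ relation: Q² = 2DS/H, so rearrange for the unknown.
S = Q²H / (2D) = 431² × 32 / (2 × 8,750) = 339.6773

£339.68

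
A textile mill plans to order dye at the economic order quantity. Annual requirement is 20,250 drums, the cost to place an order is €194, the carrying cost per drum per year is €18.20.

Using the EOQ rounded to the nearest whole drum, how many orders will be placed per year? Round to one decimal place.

Optimal lot size Q* = (2 × 20,250 × €194 / €18.2)^½ ≈ 657.04 → Q = 657
Orders per year = D/Q = 20,250 / 657 = 30.822

30.8 orders per year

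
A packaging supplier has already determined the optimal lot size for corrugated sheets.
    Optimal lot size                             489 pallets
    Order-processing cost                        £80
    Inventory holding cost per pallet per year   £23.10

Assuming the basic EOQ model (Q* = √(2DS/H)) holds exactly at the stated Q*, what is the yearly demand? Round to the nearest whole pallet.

From Q* = √(2DS/H) ⇒ Q*² = 2DS/H.
D = Q²H / (2S) = 489² × 23.1 / (2 × 80) = 34,523.09

34,523 pallets per year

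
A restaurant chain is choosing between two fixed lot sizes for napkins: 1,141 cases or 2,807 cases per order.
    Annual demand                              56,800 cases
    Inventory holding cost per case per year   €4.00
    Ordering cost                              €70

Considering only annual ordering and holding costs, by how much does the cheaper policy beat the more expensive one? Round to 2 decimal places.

For each Q, cost = (D/Q)·S + (Q/2)·H.
TC(1,141) = (56,800/1,141)×70 + (1,141/2)×4 = €5,766.66
TC(2,807) = (56,800/2,807)×70 + (2,807/2)×4 = €7,030.46
Lots of 1,141 are cheaper by €1,263.80.

€1,263.80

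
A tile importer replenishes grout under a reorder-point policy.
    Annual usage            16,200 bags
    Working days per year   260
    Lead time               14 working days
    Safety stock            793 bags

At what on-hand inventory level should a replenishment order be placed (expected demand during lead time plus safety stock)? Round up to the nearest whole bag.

Daily demand d = 16,200 / 260 = 62.308 bags/day
Demand during lead time = 62.308 × 14 = 872.31
Reorder point = 872.31 + 793 = 1,665.31 → round up

1,666 bags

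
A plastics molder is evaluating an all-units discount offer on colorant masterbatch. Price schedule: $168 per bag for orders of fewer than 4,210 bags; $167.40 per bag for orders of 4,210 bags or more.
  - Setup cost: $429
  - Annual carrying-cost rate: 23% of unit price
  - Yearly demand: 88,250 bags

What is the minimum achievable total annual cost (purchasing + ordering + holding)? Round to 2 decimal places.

H₁ = 23%×$168 = $38.6400;  H₂ = 23%×$167.40 = $38.5020
EOQ₁ = √(2×88,250×429/38.6400) = 1,399.85  (< 4,210, feasible at tier 1)
EOQ₂ = √(2×88,250×429/38.5020) = 1,402.36  (< 4,210 → use Q = 4,210 at tier-2 price)
TC(tier 1 (EOQ₁), Q≈1,399.9) = $14,880,090.32
TC(tier 2, Q≈4,210.0) = $14,863,089.41
Minimum at tier 2: $14,863,089.41

$14,863,089.41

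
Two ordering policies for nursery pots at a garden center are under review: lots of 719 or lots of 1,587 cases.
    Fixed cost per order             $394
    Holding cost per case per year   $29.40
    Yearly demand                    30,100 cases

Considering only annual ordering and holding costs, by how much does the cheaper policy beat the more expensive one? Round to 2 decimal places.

Annual cost at Q: ordering D·S/Q plus holding Q·H/2.
TC(719) = (30,100/719)×394 + (719/2)×29.4 = $27,063.60
TC(1,587) = (30,100/1,587)×394 + (1,587/2)×29.4 = $30,801.74
|ΔTC| = |$27,063.60 − $30,801.74| = $3,738.14

$3,738.14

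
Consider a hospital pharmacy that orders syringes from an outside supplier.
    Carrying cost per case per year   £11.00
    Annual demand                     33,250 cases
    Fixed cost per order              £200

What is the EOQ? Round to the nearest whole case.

Optimal lot size Q* = (2 × 33,250 × £200 / £11)^½ ≈ 1,099.59

1,100 cases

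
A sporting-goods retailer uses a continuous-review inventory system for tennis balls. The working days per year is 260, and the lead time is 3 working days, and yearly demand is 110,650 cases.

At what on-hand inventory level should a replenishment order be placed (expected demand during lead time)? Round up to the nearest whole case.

Daily demand d = 110,650 / 260 = 425.577 cases/day
Demand during lead time = 425.577 × 3 = 1,276.73
Reorder point = 1,276.73 → round up

1,277 cases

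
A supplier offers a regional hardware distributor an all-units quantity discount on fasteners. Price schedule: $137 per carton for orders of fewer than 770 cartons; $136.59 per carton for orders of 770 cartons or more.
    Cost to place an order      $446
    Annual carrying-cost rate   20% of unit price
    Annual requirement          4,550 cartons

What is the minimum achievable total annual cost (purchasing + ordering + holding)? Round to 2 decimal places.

H₁ = 20%×$137 = $27.4000;  H₂ = 20%×$136.59 = $27.3180
EOQ₁ = √(2×4,550×446/27.4000) = 384.87  (< 770, feasible at tier 1)
EOQ₂ = √(2×4,550×446/27.3180) = 385.45  (< 770 → use Q = 770 at tier-2 price)
TC(tier 1 (EOQ₁), Q≈384.9) = $633,895.41
TC(tier 2, Q≈770.0) = $634,637.38
Minimum at tier 1 (EOQ₁): $633,895.41

$633,895.41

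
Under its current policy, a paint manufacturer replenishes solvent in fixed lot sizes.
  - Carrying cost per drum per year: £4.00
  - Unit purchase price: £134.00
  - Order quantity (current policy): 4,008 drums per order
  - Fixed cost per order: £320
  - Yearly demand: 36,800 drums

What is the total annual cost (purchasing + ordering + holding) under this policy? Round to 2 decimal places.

Ordering: D/Q × S = 36,800/4,008 × £320 = £2,938.12
Holding:  Q/2 × H = 4,008/2 × £4 = £8,016.00
Purchase cost = D·C = 36,800 × 134 = £4,931,200.00
Total = £2,938.12 + £8,016.00 + £4,931,200.00 = £4,942,154.12

£4,942,154.12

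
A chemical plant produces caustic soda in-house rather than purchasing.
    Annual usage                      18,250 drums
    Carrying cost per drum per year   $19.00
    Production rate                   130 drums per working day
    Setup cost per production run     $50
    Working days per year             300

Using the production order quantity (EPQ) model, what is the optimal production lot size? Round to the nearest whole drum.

425 drums

Daily demand d = 18,250/300 = 60.833; p = 130; 1 − d/p = 0.53205
EPQ = √(2DS / (H(1 − d/p)))
    = √(2 × 18,250 × 50 / (19 × 0.53205)) ≈ 424.89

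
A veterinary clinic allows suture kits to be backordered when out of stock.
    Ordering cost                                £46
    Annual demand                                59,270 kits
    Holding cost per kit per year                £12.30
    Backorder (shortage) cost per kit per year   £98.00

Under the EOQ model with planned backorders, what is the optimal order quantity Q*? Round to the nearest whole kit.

Basic EOQ = √(2·59,270·46/12.3) = 665.823
Backorder adjustment √((H+b)/b) = √((12.3+98)/98) = 1.0609
Q* = 665.823 × 1.0609 ≈ 706.37

706 kits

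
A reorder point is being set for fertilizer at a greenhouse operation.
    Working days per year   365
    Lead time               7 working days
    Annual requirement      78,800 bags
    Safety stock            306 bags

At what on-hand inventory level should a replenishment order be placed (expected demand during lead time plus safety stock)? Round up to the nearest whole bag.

1,818 bags

Daily demand d = 78,800 / 365 = 215.890 bags/day
Demand during lead time = 215.890 × 7 = 1,511.23
Reorder point = 1,511.23 + 306 = 1,817.23 → round up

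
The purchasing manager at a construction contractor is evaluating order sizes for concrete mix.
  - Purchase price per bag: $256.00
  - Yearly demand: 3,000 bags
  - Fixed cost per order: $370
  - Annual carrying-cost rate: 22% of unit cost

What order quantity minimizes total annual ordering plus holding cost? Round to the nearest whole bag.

H = i·C = 0.22 × $256 = $56.3200 per bag-year
2DS/H = 2·3,000·370/56.32 = 39,417.61
EOQ = √39,417.61 ≈ 198.54

199 bags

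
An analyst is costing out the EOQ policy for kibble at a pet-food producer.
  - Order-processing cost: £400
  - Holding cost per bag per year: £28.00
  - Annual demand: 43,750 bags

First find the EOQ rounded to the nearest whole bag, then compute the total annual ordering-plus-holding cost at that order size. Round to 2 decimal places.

£31,304.95

2DS/H = 2·43,750·400/28 = 1,250,000.00
EOQ = √1,250,000.00 ≈ 1,118.03 → Q = 1,118 bags
Annual ordering cost = (D/Q)·S = (43,750/1,118) × 400 = £15,652.95
Annual holding cost  = (Q/2)·H = (1,118/2) × 28 = £15,652.00
Total = £15,652.95 + £15,652.00 = £31,304.95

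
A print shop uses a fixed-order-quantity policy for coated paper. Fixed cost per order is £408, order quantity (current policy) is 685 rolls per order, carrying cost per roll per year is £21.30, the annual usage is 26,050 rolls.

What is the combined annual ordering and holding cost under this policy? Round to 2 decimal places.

Ordering: D/Q × S = 26,050/685 × £408 = £15,515.91
Holding:  Q/2 × H = 685/2 × £21.3 = £7,295.25
Total = £15,515.91 + £7,295.25 = £22,811.16

£22,811.16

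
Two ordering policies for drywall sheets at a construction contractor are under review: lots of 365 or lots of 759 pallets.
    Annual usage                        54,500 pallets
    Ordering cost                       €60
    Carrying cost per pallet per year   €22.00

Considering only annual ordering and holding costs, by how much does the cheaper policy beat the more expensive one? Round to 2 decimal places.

For each Q, cost = (D/Q)·S + (Q/2)·H.
TC(365) = (54,500/365)×60 + (365/2)×22 = €12,973.90
TC(759) = (54,500/759)×60 + (759/2)×22 = €12,657.30
Cheaper: Q = 759.  Difference = €316.60

€316.60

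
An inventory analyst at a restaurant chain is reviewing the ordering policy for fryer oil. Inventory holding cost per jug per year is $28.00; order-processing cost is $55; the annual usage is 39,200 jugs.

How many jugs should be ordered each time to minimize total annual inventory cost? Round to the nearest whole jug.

392 jugs

Optimal lot size Q* = (2 × 39,200 × $55 / $28)^½ ≈ 392.43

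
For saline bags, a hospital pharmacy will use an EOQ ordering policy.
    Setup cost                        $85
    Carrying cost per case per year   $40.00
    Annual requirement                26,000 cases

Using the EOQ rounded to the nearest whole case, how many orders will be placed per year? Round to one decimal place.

Q* = √(2·D·S / H) = √(2·26,000·85 / 40) = √110,500.0 ≈ 332.42 → Q = 332
Orders per year = D/Q = 26,000 / 332 = 78.313

78.3 orders per year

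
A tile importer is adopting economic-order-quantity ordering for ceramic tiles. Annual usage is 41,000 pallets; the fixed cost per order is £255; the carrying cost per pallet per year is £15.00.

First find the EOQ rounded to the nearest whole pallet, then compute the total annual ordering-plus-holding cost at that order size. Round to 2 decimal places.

Optimal lot size Q* = (2 × 41,000 × £255 / £15)^½ ≈ 1,180.68 → Q = 1,181 pallets
Orders/yr = 41,000/1,181 = 34.716; ordering cost = 34.716 × £255 = £8,852.67
Average inventory = 1,181/2 = 590.5; holding cost = 590.5 × £15 = £8,857.50
Total = £8,852.67 + £8,857.50 = £17,710.17

£17,710.17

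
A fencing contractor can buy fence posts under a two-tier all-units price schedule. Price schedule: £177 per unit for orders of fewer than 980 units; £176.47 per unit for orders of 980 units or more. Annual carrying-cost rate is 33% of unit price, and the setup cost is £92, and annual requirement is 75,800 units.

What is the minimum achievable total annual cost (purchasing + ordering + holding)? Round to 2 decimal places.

£13,412,077.12

H₁ = 33%×£177 = £58.4100;  H₂ = 33%×£176.47 = £58.2351
EOQ₁ = √(2×75,800×92/58.4100) = 488.65  (< 980, feasible at tier 1)
EOQ₂ = √(2×75,800×92/58.2351) = 489.39  (< 980 → use Q = 980 at tier-2 price)
TC(tier 1 (EOQ₁), Q≈488.7) = £13,445,142.18
TC(tier 2, Q≈980.0) = £13,412,077.12
Minimum at tier 2: £13,412,077.12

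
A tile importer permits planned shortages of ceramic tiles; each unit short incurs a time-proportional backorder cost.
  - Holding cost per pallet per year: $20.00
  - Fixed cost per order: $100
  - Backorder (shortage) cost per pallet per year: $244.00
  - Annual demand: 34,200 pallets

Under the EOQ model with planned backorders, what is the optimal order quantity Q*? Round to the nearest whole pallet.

608 pallets

Basic EOQ = √(2·34,200·100/20) = 584.808
Backorder adjustment √((H+b)/b) = √((20+244)/244) = 1.0402
Q* = 584.808 × 1.0402 ≈ 608.30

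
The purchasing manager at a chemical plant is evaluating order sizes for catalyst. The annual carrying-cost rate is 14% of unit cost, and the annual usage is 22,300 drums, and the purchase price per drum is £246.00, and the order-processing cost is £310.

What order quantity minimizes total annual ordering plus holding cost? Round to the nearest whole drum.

634 drums

Carrying cost H = £246 × 14% = £34.4400/drum/yr
Optimal lot size Q* = (2 × 22,300 × £310 / £34.44)^½ ≈ 633.60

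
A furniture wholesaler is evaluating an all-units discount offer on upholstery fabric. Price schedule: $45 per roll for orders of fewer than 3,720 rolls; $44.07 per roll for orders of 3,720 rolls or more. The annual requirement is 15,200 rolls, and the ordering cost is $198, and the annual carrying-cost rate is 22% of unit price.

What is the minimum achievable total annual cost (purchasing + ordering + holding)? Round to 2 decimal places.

H₁ = 22%×$45 = $9.9000;  H₂ = 22%×$44.07 = $9.6954
EOQ₁ = √(2×15,200×198/9.9000) = 779.74  (< 3,720, feasible at tier 1)
EOQ₂ = √(2×15,200×198/9.6954) = 787.93  (< 3,720 → use Q = 3,720 at tier-2 price)
TC(tier 1 (EOQ₁), Q≈779.7) = $691,719.46
TC(tier 2, Q≈3,720.0) = $688,706.48
Minimum at tier 2: $688,706.48

$688,706.48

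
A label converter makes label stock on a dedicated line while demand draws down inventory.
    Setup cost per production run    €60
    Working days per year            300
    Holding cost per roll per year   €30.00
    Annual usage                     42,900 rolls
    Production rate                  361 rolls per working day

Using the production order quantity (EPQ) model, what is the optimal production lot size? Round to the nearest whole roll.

Daily demand d = 42,900/300 = 143.000; p = 361; 1 − d/p = 0.60388
EPQ = √(2DS / (H(1 − d/p)))
    = √(2 × 42,900 × 60 / (30 × 0.60388)) ≈ 533.07

533 rolls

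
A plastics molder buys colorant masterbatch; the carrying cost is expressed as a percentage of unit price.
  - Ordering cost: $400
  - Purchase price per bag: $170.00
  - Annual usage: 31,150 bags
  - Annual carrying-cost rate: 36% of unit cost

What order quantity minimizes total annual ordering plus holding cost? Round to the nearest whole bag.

638 bags

H = i·C = 0.36 × $170 = $61.2000 per bag-year
Q* = √(2·D·S / H) = √(2·31,150·400 / 61.2) = √407,189.5 ≈ 638.11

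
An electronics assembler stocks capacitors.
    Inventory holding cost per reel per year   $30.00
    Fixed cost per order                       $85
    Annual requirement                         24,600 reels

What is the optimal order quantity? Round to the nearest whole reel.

373 reels

Optimal lot size Q* = (2 × 24,600 × $85 / $30)^½ ≈ 373.36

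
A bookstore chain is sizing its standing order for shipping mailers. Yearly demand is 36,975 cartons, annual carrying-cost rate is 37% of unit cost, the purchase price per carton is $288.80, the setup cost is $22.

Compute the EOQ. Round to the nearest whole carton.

Carrying cost H = $288.8 × 37% = $106.8560/carton/yr
Q* = √(2·D·S / H) = √(2·36,975·22 / 106.856) = √15,225.2 ≈ 123.39

123 cartons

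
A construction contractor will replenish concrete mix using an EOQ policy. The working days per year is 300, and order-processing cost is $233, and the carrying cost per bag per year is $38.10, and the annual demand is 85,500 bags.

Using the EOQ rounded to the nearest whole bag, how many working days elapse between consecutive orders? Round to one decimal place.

3.6 days

2DS/H = 2·85,500·233/38.1 = 1,045,748.03
EOQ = √1,045,748.03 ≈ 1,022.62 → Q = 1,023 bags
T = Q/D × 300 days = 1,023/85,500 × 300 = 3.589 days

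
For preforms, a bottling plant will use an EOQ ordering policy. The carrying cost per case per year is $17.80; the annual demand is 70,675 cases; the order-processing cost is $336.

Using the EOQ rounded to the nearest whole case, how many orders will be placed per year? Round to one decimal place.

Q* = √(2·D·S / H) = √(2·70,675·336 / 17.8) = √2,668,179.8 ≈ 1,633.46 → Q = 1,633
N = D/Q = 70,675/1,633 ≈ 43.279 orders/yr

43.3 orders per year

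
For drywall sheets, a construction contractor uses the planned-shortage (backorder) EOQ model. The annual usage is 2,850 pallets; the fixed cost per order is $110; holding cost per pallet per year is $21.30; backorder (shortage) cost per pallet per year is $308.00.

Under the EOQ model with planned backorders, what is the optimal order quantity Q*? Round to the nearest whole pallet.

177 pallets

Basic EOQ = √(2·2,850·110/21.3) = 171.571
Backorder adjustment √((H+b)/b) = √((21.3+308)/308) = 1.0340
Q* = 171.571 × 1.0340 ≈ 177.40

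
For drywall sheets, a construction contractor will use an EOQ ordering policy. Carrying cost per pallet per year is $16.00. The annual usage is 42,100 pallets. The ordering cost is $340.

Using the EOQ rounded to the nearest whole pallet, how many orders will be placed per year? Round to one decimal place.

Optimal lot size Q* = (2 × 42,100 × $340 / $16)^½ ≈ 1,337.63 → Q = 1,338
Orders per year = D/Q = 42,100 / 1,338 = 31.465

31.5 orders per year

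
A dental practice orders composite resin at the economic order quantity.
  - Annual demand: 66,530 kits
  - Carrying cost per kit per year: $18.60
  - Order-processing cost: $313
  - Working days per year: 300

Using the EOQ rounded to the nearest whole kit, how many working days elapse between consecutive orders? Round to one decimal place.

Optimal lot size Q* = (2 × 66,530 × $313 / $18.6)^½ ≈ 1,496.37 → Q = 1,496 kits
Days between orders = 300 / (D/Q) = 300 / 44.472 ≈ 6.746

6.7 days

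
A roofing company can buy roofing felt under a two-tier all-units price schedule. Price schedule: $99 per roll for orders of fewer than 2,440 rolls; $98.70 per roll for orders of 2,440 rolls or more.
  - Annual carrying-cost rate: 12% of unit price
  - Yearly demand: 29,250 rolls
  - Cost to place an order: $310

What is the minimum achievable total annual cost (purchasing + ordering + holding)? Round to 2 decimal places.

$2,905,140.87

H₁ = 12%×$99 = $11.8800;  H₂ = 12%×$98.70 = $11.8440
EOQ₁ = √(2×29,250×310/11.8800) = 1,235.52  (< 2,440, feasible at tier 1)
EOQ₂ = √(2×29,250×310/11.8440) = 1,237.40  (< 2,440 → use Q = 2,440 at tier-2 price)
TC(tier 1 (EOQ₁), Q≈1,235.5) = $2,910,428.00
TC(tier 2, Q≈2,440.0) = $2,905,140.87
Minimum at tier 2: $2,905,140.87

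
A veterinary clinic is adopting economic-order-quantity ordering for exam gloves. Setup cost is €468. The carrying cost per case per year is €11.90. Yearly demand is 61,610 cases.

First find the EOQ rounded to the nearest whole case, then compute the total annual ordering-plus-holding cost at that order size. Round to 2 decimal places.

2DS/H = 2·61,610·468/11.9 = 4,845,963.03
EOQ = √4,845,963.03 ≈ 2,201.35 → Q = 2,201 cases
Annual ordering cost = (D/Q)·S = (61,610/2,201) × 468 = €13,100.17
Annual holding cost  = (Q/2)·H = (2,201/2) × 11.9 = €13,095.95
Total = €13,100.17 + €13,095.95 = €26,196.12

€26,196.12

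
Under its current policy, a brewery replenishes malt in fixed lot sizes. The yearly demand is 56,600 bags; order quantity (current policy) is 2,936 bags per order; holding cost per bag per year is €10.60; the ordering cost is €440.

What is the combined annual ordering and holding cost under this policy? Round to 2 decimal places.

Orders/yr = 56,600/2,936 = 19.278; ordering cost = 19.278 × €440 = €8,482.29
Average inventory = 2,936/2 = 1468; holding cost = 1468 × €10.6 = €15,560.80
Total = €8,482.29 + €15,560.80 = €24,043.09

€24,043.09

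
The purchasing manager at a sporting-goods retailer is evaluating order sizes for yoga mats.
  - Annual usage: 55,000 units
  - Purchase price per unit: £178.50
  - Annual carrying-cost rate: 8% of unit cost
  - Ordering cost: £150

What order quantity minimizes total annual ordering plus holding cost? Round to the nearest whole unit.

1,075 units

Holding cost per unit per year: H = 8% × £178.5 = £14.2800
EOQ = √(2DS/H) = √(2 × 55,000 × 150 / 14.28)
    = √(1,155,462.18) ≈ 1,074.92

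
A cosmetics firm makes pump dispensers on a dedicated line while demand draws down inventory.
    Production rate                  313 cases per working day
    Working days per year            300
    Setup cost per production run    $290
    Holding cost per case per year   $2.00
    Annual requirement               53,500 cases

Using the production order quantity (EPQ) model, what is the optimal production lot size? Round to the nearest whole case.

6,005 cases

d = 53,500/300 = 178.3333 cases/day;  effective holding cost H(1 − d/p) = 2·(1 − 178.3333/313) = 0.86049
Q* = √(2DS / H_eff) = √(2·53,500·290 / 0.86049) ≈ 6,005.07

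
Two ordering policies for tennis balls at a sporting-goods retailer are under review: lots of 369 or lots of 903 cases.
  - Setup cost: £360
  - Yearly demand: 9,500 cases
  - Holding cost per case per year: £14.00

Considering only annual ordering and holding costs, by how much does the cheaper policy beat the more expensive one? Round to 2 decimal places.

Annual cost at Q: ordering D·S/Q plus holding Q·H/2.
TC(369) = (9,500/369)×360 + (369/2)×14 = £11,851.29
TC(903) = (9,500/903)×360 + (903/2)×14 = £10,108.38
Cheaper: Q = 903.  Difference = £1,742.92

£1,742.92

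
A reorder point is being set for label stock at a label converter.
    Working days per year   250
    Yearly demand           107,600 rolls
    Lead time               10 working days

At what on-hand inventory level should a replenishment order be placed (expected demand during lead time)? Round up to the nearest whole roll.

Daily demand d = 107,600 / 250 = 430.400 rolls/day
Demand during lead time = 430.400 × 10 = 4,304.00
Reorder point = 4,304.00 → round up

4,304 rolls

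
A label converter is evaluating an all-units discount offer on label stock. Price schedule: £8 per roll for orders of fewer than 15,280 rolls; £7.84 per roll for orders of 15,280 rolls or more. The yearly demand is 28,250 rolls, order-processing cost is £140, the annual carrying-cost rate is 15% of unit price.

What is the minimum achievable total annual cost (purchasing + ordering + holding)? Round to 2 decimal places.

£229,080.91

H₁ = 15%×£8 = £1.2000;  H₂ = 15%×£7.84 = £1.1760
EOQ₁ = √(2×28,250×140/1.2000) = 2,567.42  (< 15,280, feasible at tier 1)
EOQ₂ = √(2×28,250×140/1.1760) = 2,593.49  (< 15,280 → use Q = 15,280 at tier-2 price)
TC(tier 1 (EOQ₁), Q≈2,567.4) = £229,080.91
TC(tier 2, Q≈15,280.0) = £230,723.48
Minimum at tier 1 (EOQ₁): £229,080.91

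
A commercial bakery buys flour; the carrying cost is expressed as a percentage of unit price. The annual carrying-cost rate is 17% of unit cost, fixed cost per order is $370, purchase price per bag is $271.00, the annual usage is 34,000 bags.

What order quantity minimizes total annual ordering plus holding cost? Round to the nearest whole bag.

739 bags

H = i·C = 0.17 × $271 = $46.0700 per bag-year
Optimal lot size Q* = (2 × 34,000 × $370 / $46.07)^½ ≈ 739.00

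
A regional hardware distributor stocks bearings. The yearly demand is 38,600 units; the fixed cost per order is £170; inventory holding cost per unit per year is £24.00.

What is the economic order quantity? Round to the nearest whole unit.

739 units

Optimal lot size Q* = (2 × 38,600 × £170 / £24)^½ ≈ 739.48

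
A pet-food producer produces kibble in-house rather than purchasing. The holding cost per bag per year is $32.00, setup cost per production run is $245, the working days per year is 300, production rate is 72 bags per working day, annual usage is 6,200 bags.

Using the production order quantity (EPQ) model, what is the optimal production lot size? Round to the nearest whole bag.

365 bags

Daily demand d = 6,200/300 = 20.667; p = 72; 1 − d/p = 0.71296
EPQ = √(2DS / (H(1 − d/p)))
    = √(2 × 6,200 × 245 / (32 × 0.71296)) ≈ 364.91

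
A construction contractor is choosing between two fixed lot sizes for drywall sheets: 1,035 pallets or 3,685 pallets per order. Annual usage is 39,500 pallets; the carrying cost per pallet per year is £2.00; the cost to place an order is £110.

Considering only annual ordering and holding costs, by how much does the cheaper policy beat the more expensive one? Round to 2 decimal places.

£368.96

For each Q, cost = (D/Q)·S + (Q/2)·H.
TC(1,035) = (39,500/1,035)×110 + (1,035/2)×2 = £5,233.07
TC(3,685) = (39,500/3,685)×110 + (3,685/2)×2 = £4,864.10
Cheaper: Q = 3,685.  Difference = £368.96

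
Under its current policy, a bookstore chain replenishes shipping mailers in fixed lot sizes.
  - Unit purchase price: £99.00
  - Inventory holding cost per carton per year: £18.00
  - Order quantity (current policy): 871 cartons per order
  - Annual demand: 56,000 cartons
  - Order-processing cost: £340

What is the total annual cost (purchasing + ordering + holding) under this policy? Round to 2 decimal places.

£5,573,698.93

Orders/yr = 56,000/871 = 64.294; ordering cost = 64.294 × £340 = £21,859.93
Average inventory = 871/2 = 435.5; holding cost = 435.5 × £18 = £7,839.00
Purchase cost = D·C = 56,000 × 99 = £5,544,000.00
Total = £21,859.93 + £7,839.00 + £5,544,000.00 = £5,573,698.93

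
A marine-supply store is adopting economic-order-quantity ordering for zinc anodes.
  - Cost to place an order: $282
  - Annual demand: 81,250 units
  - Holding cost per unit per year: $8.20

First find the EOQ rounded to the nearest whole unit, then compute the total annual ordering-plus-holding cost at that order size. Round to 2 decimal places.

EOQ = √(2DS/H) = √(2 × 81,250 × 282 / 8.2)
    = √(5,588,414.63) ≈ 2,363.98 → Q = 2,364 units
Annual ordering cost = (D/Q)·S = (81,250/2,364) × 282 = $9,692.26
Annual holding cost  = (Q/2)·H = (2,364/2) × 8.2 = $9,692.40
Total = $9,692.26 + $9,692.40 = $19,384.66

$19,384.66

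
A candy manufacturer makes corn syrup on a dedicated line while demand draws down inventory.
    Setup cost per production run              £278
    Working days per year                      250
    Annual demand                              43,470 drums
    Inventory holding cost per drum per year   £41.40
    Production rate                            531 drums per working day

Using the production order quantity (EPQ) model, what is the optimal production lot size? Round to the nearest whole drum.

Daily demand d = 43,470/250 = 173.880; p = 531; 1 − d/p = 0.67254
EPQ = √(2DS / (H(1 − d/p)))
    = √(2 × 43,470 × 278 / (41.4 × 0.67254)) ≈ 931.69

932 drums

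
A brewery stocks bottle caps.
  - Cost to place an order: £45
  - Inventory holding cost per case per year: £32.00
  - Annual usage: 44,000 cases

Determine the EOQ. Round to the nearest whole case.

352 cases

EOQ = √(2DS/H) = √(2 × 44,000 × 45 / 32)
    = √(123,750.00) ≈ 351.78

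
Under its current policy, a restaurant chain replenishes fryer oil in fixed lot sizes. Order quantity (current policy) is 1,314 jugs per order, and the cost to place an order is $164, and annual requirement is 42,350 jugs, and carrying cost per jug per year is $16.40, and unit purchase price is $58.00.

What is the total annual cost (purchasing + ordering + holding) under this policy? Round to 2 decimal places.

$2,472,360.49

Ordering: D/Q × S = 42,350/1,314 × $164 = $5,285.69
Holding:  Q/2 × H = 1,314/2 × $16.4 = $10,774.80
Purchase cost = D·C = 42,350 × 58 = $2,456,300.00
Total = $5,285.69 + $10,774.80 + $2,456,300.00 = $2,472,360.49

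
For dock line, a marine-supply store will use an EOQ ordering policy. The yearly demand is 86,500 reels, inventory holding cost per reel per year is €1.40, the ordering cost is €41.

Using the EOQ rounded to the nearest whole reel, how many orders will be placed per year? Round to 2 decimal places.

2DS/H = 2·86,500·41/1.4 = 5,066,428.57
EOQ = √5,066,428.57 ≈ 2,250.87 → Q = 2,251
N = D/Q = 86,500/2,251 ≈ 38.427 orders/yr

38.43 orders per year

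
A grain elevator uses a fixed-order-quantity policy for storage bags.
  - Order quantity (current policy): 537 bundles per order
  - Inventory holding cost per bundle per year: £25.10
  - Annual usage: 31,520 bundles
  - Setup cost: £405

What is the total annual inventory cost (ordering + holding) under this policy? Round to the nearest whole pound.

£30,511

Annual ordering cost = (D/Q)·S = (31,520/537) × 405 = £23,772.07
Annual holding cost  = (Q/2)·H = (537/2) × 25.1 = £6,739.35
Total = £23,772.07 + £6,739.35 = £30,511.42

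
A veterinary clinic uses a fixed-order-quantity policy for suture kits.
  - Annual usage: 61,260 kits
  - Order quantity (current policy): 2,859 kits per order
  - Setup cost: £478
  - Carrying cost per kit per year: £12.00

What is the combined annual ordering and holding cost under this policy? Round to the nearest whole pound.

£27,396

Ordering: D/Q × S = 61,260/2,859 × £478 = £10,242.14
Holding:  Q/2 × H = 2,859/2 × £12 = £17,154.00
Total = £10,242.14 + £17,154.00 = £27,396.14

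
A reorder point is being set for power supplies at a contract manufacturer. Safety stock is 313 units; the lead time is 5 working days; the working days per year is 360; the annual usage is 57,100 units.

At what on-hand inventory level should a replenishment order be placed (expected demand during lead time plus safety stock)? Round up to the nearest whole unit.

Daily demand d = 57,100 / 360 = 158.611 units/day
Demand during lead time = 158.611 × 5 = 793.06
Reorder point = 793.06 + 313 = 1,106.06 → round up

1,107 units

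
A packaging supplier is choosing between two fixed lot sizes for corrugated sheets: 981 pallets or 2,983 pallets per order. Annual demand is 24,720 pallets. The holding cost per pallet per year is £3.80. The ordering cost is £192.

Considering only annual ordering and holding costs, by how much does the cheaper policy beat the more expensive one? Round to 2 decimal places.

£556.73

Annual cost at Q: ordering D·S/Q plus holding Q·H/2.
TC(981) = (24,720/981)×192 + (981/2)×3.8 = £6,702.07
TC(2,983) = (24,720/2,983)×192 + (2,983/2)×3.8 = £7,258.80
Lots of 981 are cheaper by £556.73.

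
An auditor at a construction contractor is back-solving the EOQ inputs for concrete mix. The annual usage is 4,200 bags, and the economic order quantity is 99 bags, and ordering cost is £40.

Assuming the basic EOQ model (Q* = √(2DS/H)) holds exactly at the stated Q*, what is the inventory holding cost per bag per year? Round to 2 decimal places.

£34.28

EOQ relation: Q² = 2DS/H, so rearrange for the unknown.
H = 2DS / Q² = 2 × 4,200 × 40 / 99² = 34.2822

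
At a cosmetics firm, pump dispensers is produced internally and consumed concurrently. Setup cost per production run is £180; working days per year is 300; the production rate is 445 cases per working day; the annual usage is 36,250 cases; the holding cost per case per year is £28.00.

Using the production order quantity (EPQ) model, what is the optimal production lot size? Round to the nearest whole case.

Daily demand d = 36,250/300 = 120.833; p = 445; 1 − d/p = 0.72846
EPQ = √(2DS / (H(1 − d/p)))
    = √(2 × 36,250 × 180 / (28 × 0.72846)) ≈ 799.87

800 cases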